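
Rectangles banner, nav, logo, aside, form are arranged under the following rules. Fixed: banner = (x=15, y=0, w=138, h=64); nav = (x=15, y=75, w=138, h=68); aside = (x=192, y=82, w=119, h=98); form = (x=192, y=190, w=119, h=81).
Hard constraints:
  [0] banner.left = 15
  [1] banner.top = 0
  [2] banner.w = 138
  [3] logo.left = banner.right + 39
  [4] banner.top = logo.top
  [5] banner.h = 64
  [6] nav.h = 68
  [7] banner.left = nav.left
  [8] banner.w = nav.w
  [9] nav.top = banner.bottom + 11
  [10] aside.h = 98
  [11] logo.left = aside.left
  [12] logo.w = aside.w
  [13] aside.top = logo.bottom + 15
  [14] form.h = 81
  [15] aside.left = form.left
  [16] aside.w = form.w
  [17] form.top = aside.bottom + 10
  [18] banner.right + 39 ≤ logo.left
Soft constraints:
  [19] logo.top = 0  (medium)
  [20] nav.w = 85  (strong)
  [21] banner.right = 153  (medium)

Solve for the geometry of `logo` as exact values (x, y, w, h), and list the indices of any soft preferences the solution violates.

1. logo.x = 192  [logo.left = banner.right + 39]
2. logo.y = 0  [banner.top = logo.top]
3. logo.w = 119  [logo.w = aside.w]
4. logo.h = 67  [aside.top = logo.bottom + 15]

logo = (x=192, y=0, w=119, h=67)
violated soft preferences: 20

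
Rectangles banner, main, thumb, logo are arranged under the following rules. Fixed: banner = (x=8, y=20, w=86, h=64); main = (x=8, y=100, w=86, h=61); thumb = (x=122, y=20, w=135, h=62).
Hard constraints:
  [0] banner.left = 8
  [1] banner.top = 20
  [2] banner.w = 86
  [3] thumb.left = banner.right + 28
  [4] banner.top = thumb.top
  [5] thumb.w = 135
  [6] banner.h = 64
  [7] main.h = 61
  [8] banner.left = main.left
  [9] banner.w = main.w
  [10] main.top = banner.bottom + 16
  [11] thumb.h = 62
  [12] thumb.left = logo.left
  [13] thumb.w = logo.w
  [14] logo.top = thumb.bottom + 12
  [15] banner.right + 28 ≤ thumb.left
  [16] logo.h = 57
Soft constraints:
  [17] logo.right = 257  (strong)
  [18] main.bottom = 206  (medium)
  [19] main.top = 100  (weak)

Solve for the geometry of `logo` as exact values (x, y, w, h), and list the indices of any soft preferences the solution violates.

1. logo.x = 122  [thumb.left = logo.left]
2. logo.w = 135  [thumb.w = logo.w]
3. logo.y = 94  [logo.top = thumb.bottom + 12]
4. logo.h = 57  [logo.h = 57]

logo = (x=122, y=94, w=135, h=57)
violated soft preferences: 18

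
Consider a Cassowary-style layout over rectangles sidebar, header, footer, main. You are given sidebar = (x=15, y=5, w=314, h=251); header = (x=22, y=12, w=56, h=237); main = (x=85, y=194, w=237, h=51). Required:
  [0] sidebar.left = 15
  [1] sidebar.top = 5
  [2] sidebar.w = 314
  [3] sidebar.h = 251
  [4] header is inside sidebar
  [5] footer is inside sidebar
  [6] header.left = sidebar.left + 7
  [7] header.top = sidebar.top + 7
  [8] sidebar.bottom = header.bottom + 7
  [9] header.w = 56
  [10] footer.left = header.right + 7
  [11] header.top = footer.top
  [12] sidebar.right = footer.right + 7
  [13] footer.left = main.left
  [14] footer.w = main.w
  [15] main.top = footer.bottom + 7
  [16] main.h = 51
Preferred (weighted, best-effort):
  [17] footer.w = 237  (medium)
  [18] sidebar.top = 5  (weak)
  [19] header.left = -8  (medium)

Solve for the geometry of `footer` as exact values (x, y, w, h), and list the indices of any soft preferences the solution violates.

1. footer.x = 85  [footer.left = header.right + 7]
2. footer.y = 12  [header.top = footer.top]
3. footer.w = 237  [sidebar.right = footer.right + 7]
4. footer.h = 175  [main.top = footer.bottom + 7]

footer = (x=85, y=12, w=237, h=175)
violated soft preferences: 19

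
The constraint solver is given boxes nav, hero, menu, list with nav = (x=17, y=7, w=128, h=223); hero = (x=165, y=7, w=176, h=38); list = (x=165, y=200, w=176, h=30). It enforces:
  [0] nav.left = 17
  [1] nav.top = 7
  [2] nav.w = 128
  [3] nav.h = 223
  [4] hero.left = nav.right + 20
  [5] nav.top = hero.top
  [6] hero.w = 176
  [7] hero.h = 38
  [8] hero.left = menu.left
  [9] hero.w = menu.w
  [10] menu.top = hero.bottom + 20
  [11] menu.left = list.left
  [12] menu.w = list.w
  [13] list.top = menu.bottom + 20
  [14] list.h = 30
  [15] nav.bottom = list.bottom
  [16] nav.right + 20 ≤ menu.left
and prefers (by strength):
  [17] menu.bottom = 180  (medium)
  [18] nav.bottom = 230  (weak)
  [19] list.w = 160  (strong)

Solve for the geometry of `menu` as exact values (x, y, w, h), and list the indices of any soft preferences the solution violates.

1. menu.x = 165  [hero.left = menu.left]
2. menu.w = 176  [hero.w = menu.w]
3. menu.y = 65  [menu.top = hero.bottom + 20]
4. menu.h = 115  [list.top = menu.bottom + 20]

menu = (x=165, y=65, w=176, h=115)
violated soft preferences: 19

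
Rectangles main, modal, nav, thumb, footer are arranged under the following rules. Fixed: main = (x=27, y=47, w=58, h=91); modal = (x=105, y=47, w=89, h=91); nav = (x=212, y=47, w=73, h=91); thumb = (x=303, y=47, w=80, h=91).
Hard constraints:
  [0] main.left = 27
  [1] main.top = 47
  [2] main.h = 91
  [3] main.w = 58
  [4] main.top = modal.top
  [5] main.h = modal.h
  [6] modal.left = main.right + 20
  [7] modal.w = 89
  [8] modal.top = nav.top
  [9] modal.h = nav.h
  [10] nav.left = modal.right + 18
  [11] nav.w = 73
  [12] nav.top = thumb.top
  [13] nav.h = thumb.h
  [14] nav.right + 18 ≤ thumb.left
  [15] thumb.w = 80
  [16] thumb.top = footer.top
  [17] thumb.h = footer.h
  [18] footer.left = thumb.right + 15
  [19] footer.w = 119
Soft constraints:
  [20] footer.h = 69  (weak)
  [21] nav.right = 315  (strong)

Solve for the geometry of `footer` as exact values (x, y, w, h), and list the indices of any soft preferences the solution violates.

1. footer.y = 47  [thumb.top = footer.top]
2. footer.h = 91  [thumb.h = footer.h]
3. footer.x = 398  [footer.left = thumb.right + 15]
4. footer.w = 119  [footer.w = 119]

footer = (x=398, y=47, w=119, h=91)
violated soft preferences: 20, 21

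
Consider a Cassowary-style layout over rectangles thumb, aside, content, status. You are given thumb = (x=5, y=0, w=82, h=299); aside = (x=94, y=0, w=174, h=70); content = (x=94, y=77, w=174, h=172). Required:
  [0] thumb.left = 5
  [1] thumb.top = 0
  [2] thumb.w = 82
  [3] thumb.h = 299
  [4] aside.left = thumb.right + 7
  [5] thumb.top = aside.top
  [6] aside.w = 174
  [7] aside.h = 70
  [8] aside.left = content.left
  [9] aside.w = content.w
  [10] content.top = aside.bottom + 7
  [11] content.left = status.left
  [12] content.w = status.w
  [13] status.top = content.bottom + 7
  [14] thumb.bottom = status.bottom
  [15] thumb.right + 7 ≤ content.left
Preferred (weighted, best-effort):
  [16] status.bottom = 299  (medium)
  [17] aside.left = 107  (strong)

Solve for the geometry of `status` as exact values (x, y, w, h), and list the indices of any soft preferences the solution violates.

1. status.x = 94  [content.left = status.left]
2. status.w = 174  [content.w = status.w]
3. status.y = 256  [status.top = content.bottom + 7]
4. status.h = 43  [thumb.bottom = status.bottom]

status = (x=94, y=256, w=174, h=43)
violated soft preferences: 17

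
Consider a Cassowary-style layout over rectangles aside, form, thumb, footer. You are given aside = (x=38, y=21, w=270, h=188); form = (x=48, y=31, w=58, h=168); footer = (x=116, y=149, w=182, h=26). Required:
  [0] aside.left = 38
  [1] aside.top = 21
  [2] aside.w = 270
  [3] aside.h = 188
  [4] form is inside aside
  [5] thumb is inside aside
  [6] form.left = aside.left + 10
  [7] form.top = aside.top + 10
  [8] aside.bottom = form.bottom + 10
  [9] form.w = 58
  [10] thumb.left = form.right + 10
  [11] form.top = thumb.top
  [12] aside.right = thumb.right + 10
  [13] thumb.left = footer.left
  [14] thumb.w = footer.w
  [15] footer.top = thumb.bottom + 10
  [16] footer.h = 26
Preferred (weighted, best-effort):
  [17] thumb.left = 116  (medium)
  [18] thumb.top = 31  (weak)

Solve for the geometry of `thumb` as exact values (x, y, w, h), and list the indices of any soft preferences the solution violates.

1. thumb.x = 116  [thumb.left = form.right + 10]
2. thumb.y = 31  [form.top = thumb.top]
3. thumb.w = 182  [aside.right = thumb.right + 10]
4. thumb.h = 108  [footer.top = thumb.bottom + 10]

thumb = (x=116, y=31, w=182, h=108)
violated soft preferences: none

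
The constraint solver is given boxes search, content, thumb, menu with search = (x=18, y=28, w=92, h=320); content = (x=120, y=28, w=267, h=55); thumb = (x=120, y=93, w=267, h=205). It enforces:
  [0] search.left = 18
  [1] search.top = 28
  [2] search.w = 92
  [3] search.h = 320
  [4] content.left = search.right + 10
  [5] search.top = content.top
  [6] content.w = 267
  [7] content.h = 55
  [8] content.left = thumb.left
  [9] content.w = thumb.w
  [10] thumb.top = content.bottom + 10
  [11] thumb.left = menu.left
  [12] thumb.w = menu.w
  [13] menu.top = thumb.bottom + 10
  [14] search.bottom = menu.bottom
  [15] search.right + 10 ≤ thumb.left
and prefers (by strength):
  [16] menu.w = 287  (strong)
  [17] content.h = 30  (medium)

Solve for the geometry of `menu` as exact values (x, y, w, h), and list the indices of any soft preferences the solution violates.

menu = (x=120, y=308, w=267, h=40)
violated soft preferences: 16, 17

1. menu.x = 120  [thumb.left = menu.left]
2. menu.w = 267  [thumb.w = menu.w]
3. menu.y = 308  [menu.top = thumb.bottom + 10]
4. menu.h = 40  [search.bottom = menu.bottom]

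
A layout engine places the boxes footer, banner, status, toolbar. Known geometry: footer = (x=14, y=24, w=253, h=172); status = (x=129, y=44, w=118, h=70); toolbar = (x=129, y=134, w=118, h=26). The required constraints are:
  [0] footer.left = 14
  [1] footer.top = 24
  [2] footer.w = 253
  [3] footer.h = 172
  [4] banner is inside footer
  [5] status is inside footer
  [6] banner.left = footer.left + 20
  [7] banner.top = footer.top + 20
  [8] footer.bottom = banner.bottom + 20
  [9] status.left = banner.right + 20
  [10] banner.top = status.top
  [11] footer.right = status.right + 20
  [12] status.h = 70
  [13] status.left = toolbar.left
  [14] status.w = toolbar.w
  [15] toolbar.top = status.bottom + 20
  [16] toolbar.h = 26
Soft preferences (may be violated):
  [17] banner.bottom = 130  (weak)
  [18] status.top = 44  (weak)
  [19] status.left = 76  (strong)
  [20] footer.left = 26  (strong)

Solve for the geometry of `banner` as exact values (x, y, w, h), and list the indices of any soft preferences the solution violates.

1. banner.x = 34  [banner.left = footer.left + 20]
2. banner.y = 44  [banner.top = footer.top + 20]
3. banner.h = 132  [footer.bottom = banner.bottom + 20]
4. banner.w = 75  [status.left = banner.right + 20]

banner = (x=34, y=44, w=75, h=132)
violated soft preferences: 17, 19, 20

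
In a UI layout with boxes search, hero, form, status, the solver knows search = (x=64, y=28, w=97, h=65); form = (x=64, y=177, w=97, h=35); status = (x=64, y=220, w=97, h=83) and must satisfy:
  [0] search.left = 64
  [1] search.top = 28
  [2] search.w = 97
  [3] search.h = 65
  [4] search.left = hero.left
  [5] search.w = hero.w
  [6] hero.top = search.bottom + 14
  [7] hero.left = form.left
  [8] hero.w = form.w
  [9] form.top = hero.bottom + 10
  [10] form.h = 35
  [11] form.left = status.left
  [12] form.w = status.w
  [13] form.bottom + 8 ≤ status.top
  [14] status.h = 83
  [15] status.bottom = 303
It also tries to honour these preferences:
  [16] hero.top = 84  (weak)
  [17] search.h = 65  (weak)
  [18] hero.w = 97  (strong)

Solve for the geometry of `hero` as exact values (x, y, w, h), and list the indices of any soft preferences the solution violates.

hero = (x=64, y=107, w=97, h=60)
violated soft preferences: 16

1. hero.x = 64  [search.left = hero.left]
2. hero.w = 97  [search.w = hero.w]
3. hero.y = 107  [hero.top = search.bottom + 14]
4. hero.h = 60  [form.top = hero.bottom + 10]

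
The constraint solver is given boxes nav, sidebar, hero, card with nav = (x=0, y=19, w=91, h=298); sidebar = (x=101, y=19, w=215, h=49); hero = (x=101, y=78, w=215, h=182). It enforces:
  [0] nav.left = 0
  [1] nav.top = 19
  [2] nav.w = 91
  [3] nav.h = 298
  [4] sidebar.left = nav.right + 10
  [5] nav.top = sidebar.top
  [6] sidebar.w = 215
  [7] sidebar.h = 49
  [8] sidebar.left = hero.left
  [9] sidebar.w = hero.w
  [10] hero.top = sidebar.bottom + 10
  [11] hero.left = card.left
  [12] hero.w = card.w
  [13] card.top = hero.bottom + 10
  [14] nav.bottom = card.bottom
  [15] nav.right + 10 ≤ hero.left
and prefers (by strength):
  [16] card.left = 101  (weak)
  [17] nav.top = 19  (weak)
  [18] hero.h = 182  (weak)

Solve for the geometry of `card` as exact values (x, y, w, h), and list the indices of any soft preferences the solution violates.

card = (x=101, y=270, w=215, h=47)
violated soft preferences: none

1. card.x = 101  [hero.left = card.left]
2. card.w = 215  [hero.w = card.w]
3. card.y = 270  [card.top = hero.bottom + 10]
4. card.h = 47  [nav.bottom = card.bottom]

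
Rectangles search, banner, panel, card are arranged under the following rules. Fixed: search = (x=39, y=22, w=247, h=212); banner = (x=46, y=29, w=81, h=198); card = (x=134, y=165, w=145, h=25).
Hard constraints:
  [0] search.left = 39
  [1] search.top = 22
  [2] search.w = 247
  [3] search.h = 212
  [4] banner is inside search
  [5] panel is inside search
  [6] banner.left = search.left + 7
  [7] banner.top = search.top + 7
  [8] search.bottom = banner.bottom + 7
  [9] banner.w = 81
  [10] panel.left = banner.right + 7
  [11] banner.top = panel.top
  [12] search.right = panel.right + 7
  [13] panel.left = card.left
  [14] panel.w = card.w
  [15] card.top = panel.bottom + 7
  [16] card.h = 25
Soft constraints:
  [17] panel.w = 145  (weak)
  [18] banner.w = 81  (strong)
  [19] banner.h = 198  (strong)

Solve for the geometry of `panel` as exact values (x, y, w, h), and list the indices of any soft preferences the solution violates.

1. panel.x = 134  [panel.left = banner.right + 7]
2. panel.y = 29  [banner.top = panel.top]
3. panel.w = 145  [search.right = panel.right + 7]
4. panel.h = 129  [card.top = panel.bottom + 7]

panel = (x=134, y=29, w=145, h=129)
violated soft preferences: none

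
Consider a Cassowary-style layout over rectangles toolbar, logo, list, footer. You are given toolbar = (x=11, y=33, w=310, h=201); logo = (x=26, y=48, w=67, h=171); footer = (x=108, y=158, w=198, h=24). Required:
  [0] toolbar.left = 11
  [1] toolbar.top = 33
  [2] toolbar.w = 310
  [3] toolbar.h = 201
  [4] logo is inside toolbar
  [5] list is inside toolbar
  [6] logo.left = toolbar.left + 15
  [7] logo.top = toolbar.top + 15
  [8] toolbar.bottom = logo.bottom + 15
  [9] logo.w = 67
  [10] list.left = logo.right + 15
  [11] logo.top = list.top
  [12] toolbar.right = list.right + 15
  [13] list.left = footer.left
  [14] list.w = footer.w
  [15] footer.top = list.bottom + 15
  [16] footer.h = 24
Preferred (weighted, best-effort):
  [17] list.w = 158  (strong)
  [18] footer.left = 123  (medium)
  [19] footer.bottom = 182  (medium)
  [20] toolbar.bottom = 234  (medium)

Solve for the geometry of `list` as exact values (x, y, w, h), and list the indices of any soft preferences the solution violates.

1. list.x = 108  [list.left = logo.right + 15]
2. list.y = 48  [logo.top = list.top]
3. list.w = 198  [toolbar.right = list.right + 15]
4. list.h = 95  [footer.top = list.bottom + 15]

list = (x=108, y=48, w=198, h=95)
violated soft preferences: 17, 18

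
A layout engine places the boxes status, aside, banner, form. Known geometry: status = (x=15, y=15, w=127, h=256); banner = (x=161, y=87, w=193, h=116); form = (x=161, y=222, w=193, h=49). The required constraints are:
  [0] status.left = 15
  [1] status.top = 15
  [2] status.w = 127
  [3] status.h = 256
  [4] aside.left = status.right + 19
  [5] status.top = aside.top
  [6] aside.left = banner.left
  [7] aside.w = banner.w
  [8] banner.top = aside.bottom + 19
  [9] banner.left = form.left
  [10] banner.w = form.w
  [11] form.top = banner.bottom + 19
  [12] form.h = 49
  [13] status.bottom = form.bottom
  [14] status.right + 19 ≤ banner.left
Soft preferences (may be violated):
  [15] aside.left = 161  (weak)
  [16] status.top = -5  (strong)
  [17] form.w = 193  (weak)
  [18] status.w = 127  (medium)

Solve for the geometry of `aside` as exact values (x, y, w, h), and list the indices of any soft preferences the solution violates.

1. aside.x = 161  [aside.left = status.right + 19]
2. aside.y = 15  [status.top = aside.top]
3. aside.w = 193  [aside.w = banner.w]
4. aside.h = 53  [banner.top = aside.bottom + 19]

aside = (x=161, y=15, w=193, h=53)
violated soft preferences: 16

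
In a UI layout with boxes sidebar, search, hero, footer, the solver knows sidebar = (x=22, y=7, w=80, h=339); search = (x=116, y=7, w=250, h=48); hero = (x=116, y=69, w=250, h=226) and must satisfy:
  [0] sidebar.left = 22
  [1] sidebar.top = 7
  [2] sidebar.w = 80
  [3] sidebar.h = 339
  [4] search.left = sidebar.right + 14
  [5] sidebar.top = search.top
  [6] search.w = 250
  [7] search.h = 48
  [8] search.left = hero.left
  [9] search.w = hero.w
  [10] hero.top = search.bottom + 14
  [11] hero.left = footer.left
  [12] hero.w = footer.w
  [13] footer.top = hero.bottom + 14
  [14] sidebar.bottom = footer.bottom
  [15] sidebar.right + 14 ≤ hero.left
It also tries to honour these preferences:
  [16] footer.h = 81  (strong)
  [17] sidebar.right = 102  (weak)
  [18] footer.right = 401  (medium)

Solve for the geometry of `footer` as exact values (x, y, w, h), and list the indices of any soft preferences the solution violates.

1. footer.x = 116  [hero.left = footer.left]
2. footer.w = 250  [hero.w = footer.w]
3. footer.y = 309  [footer.top = hero.bottom + 14]
4. footer.h = 37  [sidebar.bottom = footer.bottom]

footer = (x=116, y=309, w=250, h=37)
violated soft preferences: 16, 18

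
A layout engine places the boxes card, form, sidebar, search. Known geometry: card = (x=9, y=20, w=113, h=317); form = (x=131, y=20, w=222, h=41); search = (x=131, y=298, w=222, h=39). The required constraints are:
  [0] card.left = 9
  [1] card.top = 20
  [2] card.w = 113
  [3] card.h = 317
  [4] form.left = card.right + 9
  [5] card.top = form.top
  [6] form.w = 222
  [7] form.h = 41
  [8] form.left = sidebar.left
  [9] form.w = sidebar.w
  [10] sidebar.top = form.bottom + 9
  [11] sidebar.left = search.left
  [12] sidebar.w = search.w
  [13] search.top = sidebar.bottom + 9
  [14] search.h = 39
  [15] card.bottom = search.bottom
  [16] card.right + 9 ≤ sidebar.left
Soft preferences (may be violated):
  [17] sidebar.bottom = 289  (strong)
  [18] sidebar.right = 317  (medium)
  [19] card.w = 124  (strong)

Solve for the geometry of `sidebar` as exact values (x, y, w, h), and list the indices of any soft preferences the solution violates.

1. sidebar.x = 131  [form.left = sidebar.left]
2. sidebar.w = 222  [form.w = sidebar.w]
3. sidebar.y = 70  [sidebar.top = form.bottom + 9]
4. sidebar.h = 219  [search.top = sidebar.bottom + 9]

sidebar = (x=131, y=70, w=222, h=219)
violated soft preferences: 18, 19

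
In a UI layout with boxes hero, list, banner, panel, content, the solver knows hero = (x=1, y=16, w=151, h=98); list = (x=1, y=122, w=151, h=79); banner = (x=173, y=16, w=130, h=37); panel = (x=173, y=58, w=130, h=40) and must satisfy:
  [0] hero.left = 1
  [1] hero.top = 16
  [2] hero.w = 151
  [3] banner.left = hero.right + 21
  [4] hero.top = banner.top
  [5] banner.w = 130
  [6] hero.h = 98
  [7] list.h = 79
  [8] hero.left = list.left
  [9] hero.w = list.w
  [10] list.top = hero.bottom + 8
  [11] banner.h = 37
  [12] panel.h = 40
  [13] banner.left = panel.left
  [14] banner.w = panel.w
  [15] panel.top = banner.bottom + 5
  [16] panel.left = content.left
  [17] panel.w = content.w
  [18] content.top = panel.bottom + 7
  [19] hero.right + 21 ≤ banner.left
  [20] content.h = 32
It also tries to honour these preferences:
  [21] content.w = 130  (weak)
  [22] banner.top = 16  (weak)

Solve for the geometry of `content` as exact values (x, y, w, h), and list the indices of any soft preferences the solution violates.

1. content.x = 173  [panel.left = content.left]
2. content.w = 130  [panel.w = content.w]
3. content.y = 105  [content.top = panel.bottom + 7]
4. content.h = 32  [content.h = 32]

content = (x=173, y=105, w=130, h=32)
violated soft preferences: none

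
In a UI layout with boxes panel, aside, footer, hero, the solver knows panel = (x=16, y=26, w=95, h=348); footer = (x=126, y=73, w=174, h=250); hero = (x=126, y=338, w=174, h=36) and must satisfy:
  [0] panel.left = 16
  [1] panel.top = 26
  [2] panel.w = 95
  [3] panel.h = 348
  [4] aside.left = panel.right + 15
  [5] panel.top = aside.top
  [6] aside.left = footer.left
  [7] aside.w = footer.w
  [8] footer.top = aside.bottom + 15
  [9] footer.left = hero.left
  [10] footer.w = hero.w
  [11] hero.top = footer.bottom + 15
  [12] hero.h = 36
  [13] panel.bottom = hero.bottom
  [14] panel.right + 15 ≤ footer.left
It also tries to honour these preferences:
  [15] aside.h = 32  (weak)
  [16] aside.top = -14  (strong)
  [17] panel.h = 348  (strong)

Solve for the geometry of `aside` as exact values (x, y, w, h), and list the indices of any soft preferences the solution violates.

1. aside.x = 126  [aside.left = panel.right + 15]
2. aside.y = 26  [panel.top = aside.top]
3. aside.w = 174  [aside.w = footer.w]
4. aside.h = 32  [footer.top = aside.bottom + 15]

aside = (x=126, y=26, w=174, h=32)
violated soft preferences: 16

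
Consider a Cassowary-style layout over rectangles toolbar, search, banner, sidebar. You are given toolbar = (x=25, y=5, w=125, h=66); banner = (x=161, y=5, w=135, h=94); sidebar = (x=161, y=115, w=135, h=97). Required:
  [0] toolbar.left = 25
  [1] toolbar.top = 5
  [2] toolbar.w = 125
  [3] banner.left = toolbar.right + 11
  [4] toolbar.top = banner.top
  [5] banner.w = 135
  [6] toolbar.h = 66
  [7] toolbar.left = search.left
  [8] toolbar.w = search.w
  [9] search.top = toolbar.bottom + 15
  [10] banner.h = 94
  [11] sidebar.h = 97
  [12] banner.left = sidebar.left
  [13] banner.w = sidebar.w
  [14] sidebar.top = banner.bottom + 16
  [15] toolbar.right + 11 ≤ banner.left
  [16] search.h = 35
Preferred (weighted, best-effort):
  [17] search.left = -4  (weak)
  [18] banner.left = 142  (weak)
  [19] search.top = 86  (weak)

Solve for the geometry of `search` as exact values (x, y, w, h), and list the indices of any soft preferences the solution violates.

1. search.x = 25  [toolbar.left = search.left]
2. search.w = 125  [toolbar.w = search.w]
3. search.y = 86  [search.top = toolbar.bottom + 15]
4. search.h = 35  [search.h = 35]

search = (x=25, y=86, w=125, h=35)
violated soft preferences: 17, 18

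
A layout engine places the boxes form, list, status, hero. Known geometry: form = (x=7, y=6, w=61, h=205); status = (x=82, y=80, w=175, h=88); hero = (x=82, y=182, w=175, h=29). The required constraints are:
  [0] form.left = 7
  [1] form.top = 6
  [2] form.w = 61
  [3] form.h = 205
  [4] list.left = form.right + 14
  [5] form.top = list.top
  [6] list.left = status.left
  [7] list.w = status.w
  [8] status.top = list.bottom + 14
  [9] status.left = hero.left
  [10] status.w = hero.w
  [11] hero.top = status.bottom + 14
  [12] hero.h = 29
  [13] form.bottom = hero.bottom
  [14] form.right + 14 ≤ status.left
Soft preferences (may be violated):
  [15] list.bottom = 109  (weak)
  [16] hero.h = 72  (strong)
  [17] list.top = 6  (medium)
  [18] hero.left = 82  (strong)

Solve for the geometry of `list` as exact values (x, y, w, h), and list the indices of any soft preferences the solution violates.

list = (x=82, y=6, w=175, h=60)
violated soft preferences: 15, 16

1. list.x = 82  [list.left = form.right + 14]
2. list.y = 6  [form.top = list.top]
3. list.w = 175  [list.w = status.w]
4. list.h = 60  [status.top = list.bottom + 14]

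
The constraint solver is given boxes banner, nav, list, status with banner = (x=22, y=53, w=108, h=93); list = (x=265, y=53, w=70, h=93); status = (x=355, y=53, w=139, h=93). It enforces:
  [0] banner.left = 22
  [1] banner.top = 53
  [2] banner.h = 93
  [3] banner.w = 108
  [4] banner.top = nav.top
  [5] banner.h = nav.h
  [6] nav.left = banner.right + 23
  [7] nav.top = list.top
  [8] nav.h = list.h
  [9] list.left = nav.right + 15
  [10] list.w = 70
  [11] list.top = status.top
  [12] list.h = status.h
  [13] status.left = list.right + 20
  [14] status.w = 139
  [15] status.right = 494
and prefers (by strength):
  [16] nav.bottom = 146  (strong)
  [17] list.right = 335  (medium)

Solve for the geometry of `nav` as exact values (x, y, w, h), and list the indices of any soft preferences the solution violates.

1. nav.y = 53  [banner.top = nav.top]
2. nav.h = 93  [banner.h = nav.h]
3. nav.x = 153  [nav.left = banner.right + 23]
4. nav.w = 97  [list.left = nav.right + 15]

nav = (x=153, y=53, w=97, h=93)
violated soft preferences: none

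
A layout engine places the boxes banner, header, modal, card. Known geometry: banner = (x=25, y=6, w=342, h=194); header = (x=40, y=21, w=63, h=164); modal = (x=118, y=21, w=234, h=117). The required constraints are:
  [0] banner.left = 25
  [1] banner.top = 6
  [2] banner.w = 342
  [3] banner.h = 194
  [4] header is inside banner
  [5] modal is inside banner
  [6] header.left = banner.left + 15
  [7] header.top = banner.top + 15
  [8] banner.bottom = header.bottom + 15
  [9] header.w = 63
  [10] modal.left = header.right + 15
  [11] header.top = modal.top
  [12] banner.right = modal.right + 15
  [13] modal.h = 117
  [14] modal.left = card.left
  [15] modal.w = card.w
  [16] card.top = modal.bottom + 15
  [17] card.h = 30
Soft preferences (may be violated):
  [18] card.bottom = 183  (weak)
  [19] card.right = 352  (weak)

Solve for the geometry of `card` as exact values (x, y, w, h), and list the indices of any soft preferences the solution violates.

card = (x=118, y=153, w=234, h=30)
violated soft preferences: none

1. card.x = 118  [modal.left = card.left]
2. card.w = 234  [modal.w = card.w]
3. card.y = 153  [card.top = modal.bottom + 15]
4. card.h = 30  [card.h = 30]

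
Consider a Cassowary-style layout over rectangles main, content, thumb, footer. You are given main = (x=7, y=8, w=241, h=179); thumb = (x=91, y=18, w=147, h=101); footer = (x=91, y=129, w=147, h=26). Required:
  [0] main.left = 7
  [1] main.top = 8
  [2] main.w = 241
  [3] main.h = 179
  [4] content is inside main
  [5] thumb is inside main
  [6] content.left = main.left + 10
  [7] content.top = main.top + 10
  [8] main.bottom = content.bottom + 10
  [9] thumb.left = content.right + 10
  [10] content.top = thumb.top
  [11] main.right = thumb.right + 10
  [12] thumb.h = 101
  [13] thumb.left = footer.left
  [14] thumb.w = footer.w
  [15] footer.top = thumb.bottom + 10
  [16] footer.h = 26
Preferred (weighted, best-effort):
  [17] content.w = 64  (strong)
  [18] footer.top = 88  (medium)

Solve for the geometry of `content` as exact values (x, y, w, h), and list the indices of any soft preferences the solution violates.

content = (x=17, y=18, w=64, h=159)
violated soft preferences: 18

1. content.x = 17  [content.left = main.left + 10]
2. content.y = 18  [content.top = main.top + 10]
3. content.h = 159  [main.bottom = content.bottom + 10]
4. content.w = 64  [thumb.left = content.right + 10]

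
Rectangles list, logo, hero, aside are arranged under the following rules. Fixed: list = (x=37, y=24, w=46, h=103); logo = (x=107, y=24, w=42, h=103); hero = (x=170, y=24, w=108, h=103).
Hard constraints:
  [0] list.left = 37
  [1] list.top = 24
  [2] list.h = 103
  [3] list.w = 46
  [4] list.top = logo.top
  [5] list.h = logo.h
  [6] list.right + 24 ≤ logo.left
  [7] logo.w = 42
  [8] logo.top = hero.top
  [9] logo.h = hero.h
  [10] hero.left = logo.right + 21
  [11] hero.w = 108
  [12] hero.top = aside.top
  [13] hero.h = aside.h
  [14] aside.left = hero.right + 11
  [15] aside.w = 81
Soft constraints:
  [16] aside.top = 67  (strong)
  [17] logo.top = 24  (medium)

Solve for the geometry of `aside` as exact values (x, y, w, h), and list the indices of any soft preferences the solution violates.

aside = (x=289, y=24, w=81, h=103)
violated soft preferences: 16

1. aside.y = 24  [hero.top = aside.top]
2. aside.h = 103  [hero.h = aside.h]
3. aside.x = 289  [aside.left = hero.right + 11]
4. aside.w = 81  [aside.w = 81]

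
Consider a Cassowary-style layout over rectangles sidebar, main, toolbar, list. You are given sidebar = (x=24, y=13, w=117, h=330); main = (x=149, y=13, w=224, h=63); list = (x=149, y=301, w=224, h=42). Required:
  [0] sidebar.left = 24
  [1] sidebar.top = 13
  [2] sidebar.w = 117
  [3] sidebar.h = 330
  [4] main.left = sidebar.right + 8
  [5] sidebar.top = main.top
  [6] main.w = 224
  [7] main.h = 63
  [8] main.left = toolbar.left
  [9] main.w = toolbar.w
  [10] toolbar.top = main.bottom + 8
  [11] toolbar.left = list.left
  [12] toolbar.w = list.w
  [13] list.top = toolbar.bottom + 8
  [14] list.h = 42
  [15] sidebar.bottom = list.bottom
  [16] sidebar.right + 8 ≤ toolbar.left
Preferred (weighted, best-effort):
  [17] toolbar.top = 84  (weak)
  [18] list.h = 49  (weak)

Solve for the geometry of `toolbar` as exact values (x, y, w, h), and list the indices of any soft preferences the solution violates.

1. toolbar.x = 149  [main.left = toolbar.left]
2. toolbar.w = 224  [main.w = toolbar.w]
3. toolbar.y = 84  [toolbar.top = main.bottom + 8]
4. toolbar.h = 209  [list.top = toolbar.bottom + 8]

toolbar = (x=149, y=84, w=224, h=209)
violated soft preferences: 18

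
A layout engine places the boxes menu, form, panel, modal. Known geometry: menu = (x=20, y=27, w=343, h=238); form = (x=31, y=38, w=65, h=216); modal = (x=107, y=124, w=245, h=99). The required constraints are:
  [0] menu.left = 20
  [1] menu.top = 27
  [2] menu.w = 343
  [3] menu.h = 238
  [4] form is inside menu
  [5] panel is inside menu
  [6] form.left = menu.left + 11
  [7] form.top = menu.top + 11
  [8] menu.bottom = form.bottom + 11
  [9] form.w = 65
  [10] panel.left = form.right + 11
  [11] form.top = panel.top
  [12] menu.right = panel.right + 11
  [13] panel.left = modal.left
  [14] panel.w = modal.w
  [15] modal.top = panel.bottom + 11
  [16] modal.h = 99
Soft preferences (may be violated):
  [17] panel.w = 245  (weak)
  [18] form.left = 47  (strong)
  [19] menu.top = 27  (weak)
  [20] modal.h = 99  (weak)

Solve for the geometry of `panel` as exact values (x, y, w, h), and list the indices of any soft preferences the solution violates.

1. panel.x = 107  [panel.left = form.right + 11]
2. panel.y = 38  [form.top = panel.top]
3. panel.w = 245  [menu.right = panel.right + 11]
4. panel.h = 75  [modal.top = panel.bottom + 11]

panel = (x=107, y=38, w=245, h=75)
violated soft preferences: 18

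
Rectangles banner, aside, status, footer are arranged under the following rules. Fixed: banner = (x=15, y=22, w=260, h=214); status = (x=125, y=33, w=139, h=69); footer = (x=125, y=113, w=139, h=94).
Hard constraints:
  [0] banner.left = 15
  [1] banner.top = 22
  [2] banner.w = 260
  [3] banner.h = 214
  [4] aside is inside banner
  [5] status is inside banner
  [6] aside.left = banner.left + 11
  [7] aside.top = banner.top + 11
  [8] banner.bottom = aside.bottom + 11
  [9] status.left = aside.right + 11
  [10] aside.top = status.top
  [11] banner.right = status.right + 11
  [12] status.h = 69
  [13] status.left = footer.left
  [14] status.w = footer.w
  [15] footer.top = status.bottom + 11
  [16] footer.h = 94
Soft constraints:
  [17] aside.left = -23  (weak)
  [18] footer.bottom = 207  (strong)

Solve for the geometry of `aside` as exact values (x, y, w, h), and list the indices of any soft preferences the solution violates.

1. aside.x = 26  [aside.left = banner.left + 11]
2. aside.y = 33  [aside.top = banner.top + 11]
3. aside.h = 192  [banner.bottom = aside.bottom + 11]
4. aside.w = 88  [status.left = aside.right + 11]

aside = (x=26, y=33, w=88, h=192)
violated soft preferences: 17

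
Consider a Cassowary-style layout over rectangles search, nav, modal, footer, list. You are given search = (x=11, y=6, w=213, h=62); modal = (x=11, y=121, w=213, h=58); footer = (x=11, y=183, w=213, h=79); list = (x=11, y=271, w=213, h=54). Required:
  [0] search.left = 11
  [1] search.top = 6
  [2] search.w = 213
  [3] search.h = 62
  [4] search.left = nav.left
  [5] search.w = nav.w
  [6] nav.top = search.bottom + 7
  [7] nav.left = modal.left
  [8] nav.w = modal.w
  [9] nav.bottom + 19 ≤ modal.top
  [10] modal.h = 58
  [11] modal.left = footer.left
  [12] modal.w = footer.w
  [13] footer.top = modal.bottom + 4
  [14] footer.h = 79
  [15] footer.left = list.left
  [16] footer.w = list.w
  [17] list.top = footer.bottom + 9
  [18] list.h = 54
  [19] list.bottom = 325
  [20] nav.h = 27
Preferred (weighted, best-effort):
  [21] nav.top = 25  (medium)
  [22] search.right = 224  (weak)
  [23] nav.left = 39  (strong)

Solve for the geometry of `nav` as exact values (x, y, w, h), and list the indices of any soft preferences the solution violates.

1. nav.x = 11  [search.left = nav.left]
2. nav.w = 213  [search.w = nav.w]
3. nav.y = 75  [nav.top = search.bottom + 7]
4. nav.h = 27  [nav.h = 27]

nav = (x=11, y=75, w=213, h=27)
violated soft preferences: 21, 23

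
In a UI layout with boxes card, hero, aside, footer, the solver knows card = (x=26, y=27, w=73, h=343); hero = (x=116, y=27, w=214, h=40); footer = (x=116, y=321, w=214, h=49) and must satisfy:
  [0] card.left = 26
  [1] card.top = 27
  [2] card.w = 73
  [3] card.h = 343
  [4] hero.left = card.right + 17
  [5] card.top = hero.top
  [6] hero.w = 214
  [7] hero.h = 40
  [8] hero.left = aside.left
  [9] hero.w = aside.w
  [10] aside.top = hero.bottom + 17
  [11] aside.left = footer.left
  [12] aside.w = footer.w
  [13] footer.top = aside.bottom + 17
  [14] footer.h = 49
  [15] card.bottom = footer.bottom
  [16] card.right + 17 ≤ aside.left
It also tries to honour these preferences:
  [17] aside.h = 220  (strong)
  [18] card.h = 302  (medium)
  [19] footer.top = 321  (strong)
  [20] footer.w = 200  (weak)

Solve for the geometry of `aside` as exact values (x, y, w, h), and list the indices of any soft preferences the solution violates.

aside = (x=116, y=84, w=214, h=220)
violated soft preferences: 18, 20

1. aside.x = 116  [hero.left = aside.left]
2. aside.w = 214  [hero.w = aside.w]
3. aside.y = 84  [aside.top = hero.bottom + 17]
4. aside.h = 220  [footer.top = aside.bottom + 17]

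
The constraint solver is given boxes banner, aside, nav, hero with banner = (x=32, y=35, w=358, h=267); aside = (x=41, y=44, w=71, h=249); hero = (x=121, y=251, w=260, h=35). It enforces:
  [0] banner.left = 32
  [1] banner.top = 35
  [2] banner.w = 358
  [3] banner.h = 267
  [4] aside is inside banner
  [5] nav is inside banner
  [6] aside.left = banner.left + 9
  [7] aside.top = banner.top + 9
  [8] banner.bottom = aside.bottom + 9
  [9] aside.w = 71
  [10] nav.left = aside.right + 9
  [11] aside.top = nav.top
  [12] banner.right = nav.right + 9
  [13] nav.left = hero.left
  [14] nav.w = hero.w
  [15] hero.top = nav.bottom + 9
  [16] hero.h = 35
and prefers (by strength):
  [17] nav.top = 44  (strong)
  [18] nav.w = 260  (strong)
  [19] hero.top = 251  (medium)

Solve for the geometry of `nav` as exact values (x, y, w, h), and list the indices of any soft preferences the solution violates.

1. nav.x = 121  [nav.left = aside.right + 9]
2. nav.y = 44  [aside.top = nav.top]
3. nav.w = 260  [banner.right = nav.right + 9]
4. nav.h = 198  [hero.top = nav.bottom + 9]

nav = (x=121, y=44, w=260, h=198)
violated soft preferences: none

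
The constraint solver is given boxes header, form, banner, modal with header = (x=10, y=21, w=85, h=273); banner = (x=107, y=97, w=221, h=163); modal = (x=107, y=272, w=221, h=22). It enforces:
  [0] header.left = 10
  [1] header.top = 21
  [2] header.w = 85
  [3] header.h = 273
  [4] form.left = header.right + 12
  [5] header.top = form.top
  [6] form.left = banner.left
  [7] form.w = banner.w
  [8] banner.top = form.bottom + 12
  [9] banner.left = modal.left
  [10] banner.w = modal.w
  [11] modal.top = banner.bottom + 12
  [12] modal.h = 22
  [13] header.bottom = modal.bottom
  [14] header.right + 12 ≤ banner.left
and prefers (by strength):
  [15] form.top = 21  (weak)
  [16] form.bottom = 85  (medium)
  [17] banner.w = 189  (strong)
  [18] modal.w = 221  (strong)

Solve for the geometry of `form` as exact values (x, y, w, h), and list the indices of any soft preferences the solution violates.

1. form.x = 107  [form.left = header.right + 12]
2. form.y = 21  [header.top = form.top]
3. form.w = 221  [form.w = banner.w]
4. form.h = 64  [banner.top = form.bottom + 12]

form = (x=107, y=21, w=221, h=64)
violated soft preferences: 17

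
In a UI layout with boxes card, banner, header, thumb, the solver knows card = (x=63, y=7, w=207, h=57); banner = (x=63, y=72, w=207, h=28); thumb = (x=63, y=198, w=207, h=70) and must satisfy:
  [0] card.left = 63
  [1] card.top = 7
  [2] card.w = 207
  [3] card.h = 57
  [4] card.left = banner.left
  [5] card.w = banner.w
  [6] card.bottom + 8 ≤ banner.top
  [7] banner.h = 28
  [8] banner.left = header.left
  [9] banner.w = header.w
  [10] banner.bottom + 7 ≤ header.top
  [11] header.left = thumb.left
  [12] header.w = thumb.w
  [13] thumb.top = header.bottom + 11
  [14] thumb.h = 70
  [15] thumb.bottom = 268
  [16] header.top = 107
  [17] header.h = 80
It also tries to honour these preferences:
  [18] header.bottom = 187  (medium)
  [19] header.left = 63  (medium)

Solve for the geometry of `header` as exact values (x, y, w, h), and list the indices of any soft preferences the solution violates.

1. header.x = 63  [banner.left = header.left]
2. header.w = 207  [banner.w = header.w]
3. header.y = 107  [header.top = 107]
4. header.h = 80  [header.h = 80]

header = (x=63, y=107, w=207, h=80)
violated soft preferences: none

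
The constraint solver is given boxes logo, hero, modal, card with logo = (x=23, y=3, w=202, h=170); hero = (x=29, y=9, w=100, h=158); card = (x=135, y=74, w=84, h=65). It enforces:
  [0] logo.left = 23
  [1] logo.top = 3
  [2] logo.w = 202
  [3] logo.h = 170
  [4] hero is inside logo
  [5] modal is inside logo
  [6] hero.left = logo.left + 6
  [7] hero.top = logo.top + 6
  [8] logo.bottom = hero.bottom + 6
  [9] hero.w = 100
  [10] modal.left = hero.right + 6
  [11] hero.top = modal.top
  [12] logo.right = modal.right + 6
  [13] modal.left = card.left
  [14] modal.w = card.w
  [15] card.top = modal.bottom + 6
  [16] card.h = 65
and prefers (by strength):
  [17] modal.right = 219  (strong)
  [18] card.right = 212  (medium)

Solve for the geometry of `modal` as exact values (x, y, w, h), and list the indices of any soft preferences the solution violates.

1. modal.x = 135  [modal.left = hero.right + 6]
2. modal.y = 9  [hero.top = modal.top]
3. modal.w = 84  [logo.right = modal.right + 6]
4. modal.h = 59  [card.top = modal.bottom + 6]

modal = (x=135, y=9, w=84, h=59)
violated soft preferences: 18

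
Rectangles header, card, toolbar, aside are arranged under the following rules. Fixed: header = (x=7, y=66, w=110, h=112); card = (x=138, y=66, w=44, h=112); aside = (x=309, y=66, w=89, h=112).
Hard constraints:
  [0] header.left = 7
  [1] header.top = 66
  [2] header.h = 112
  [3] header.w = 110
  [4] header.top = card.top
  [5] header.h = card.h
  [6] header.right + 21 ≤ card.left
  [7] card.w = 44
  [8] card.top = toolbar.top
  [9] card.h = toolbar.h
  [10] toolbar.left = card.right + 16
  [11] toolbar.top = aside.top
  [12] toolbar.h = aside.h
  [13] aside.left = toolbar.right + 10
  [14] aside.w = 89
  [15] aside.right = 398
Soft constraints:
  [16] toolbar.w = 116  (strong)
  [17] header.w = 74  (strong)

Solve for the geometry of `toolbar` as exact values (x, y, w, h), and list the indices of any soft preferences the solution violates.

1. toolbar.y = 66  [card.top = toolbar.top]
2. toolbar.h = 112  [card.h = toolbar.h]
3. toolbar.x = 198  [toolbar.left = card.right + 16]
4. toolbar.w = 101  [aside.left = toolbar.right + 10]

toolbar = (x=198, y=66, w=101, h=112)
violated soft preferences: 16, 17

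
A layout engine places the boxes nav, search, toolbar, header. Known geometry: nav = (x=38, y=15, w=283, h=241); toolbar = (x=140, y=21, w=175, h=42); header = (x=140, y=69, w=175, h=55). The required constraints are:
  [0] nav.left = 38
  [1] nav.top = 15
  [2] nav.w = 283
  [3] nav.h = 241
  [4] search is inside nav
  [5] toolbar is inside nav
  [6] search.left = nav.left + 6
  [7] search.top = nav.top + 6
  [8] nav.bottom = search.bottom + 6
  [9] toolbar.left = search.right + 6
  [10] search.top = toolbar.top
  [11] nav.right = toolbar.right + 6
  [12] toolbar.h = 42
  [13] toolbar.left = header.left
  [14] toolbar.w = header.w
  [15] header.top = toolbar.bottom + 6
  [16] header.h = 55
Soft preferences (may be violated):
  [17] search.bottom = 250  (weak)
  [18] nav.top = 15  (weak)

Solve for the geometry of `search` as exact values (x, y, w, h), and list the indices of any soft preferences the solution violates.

search = (x=44, y=21, w=90, h=229)
violated soft preferences: none

1. search.x = 44  [search.left = nav.left + 6]
2. search.y = 21  [search.top = nav.top + 6]
3. search.h = 229  [nav.bottom = search.bottom + 6]
4. search.w = 90  [toolbar.left = search.right + 6]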